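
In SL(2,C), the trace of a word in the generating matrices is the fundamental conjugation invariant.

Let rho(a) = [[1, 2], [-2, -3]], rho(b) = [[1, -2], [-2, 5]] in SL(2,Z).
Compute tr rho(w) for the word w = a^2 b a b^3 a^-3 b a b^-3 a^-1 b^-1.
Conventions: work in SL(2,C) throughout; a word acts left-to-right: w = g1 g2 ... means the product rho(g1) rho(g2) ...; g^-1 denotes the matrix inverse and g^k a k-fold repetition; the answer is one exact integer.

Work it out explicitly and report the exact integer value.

560295686

rho(a) = [[1, 2], [-2, -3]]
... * rho(a) = [[1, 2], [-2, -3]]  ->  [[-3, -4], [4, 5]]
... * rho(b) = [[1, -2], [-2, 5]]  ->  [[5, -14], [-6, 17]]
... * rho(a) = [[1, 2], [-2, -3]]  ->  [[33, 52], [-40, -63]]
... * rho(b) = [[1, -2], [-2, 5]]  ->  [[-71, 194], [86, -235]]
... * rho(b) = [[1, -2], [-2, 5]]  ->  [[-459, 1112], [556, -1347]]
... * rho(b) = [[1, -2], [-2, 5]]  ->  [[-2683, 6478], [3250, -7847]]
... * rho(a^-1) = [[-3, -2], [2, 1]]  ->  [[21005, 11844], [-25444, -14347]]
... * rho(a^-1) = [[-3, -2], [2, 1]]  ->  [[-39327, -30166], [47638, 36541]]
... * rho(a^-1) = [[-3, -2], [2, 1]]  ->  [[57649, 48488], [-69832, -58735]]
... * rho(b) = [[1, -2], [-2, 5]]  ->  [[-39327, 127142], [47638, -154011]]
... * rho(a) = [[1, 2], [-2, -3]]  ->  [[-293611, -460080], [355660, 557309]]
... * rho(b^-1) = [[5, 2], [2, 1]]  ->  [[-2388215, -1047302], [2892918, 1268629]]
... * rho(b^-1) = [[5, 2], [2, 1]]  ->  [[-14035679, -5823732], [17001848, 7054465]]
... * rho(b^-1) = [[5, 2], [2, 1]]  ->  [[-81825859, -33895090], [99118170, 41058161]]
... * rho(a^-1) = [[-3, -2], [2, 1]]  ->  [[177687397, 129756628], [-215238188, -157178179]]
... * rho(b^-1) = [[5, 2], [2, 1]]  ->  [[1147950241, 485131422], [-1390547298, -587654555]]
tr = 1147950241 + -587654555 = 560295686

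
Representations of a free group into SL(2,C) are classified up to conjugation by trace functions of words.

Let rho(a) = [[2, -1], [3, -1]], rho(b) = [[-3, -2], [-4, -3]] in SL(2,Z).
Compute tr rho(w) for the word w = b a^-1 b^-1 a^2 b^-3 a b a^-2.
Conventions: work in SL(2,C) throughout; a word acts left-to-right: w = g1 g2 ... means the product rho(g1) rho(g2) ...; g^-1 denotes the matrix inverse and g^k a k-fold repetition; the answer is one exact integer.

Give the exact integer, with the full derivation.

rho(b) = [[-3, -2], [-4, -3]]
... * rho(a^-1) = [[-1, 1], [-3, 2]]  ->  [[9, -7], [13, -10]]
... * rho(b^-1) = [[-3, 2], [4, -3]]  ->  [[-55, 39], [-79, 56]]
... * rho(a) = [[2, -1], [3, -1]]  ->  [[7, 16], [10, 23]]
... * rho(a) = [[2, -1], [3, -1]]  ->  [[62, -23], [89, -33]]
... * rho(b^-1) = [[-3, 2], [4, -3]]  ->  [[-278, 193], [-399, 277]]
... * rho(b^-1) = [[-3, 2], [4, -3]]  ->  [[1606, -1135], [2305, -1629]]
... * rho(b^-1) = [[-3, 2], [4, -3]]  ->  [[-9358, 6617], [-13431, 9497]]
... * rho(a) = [[2, -1], [3, -1]]  ->  [[1135, 2741], [1629, 3934]]
... * rho(b) = [[-3, -2], [-4, -3]]  ->  [[-14369, -10493], [-20623, -15060]]
... * rho(a^-1) = [[-1, 1], [-3, 2]]  ->  [[45848, -35355], [65803, -50743]]
... * rho(a^-1) = [[-1, 1], [-3, 2]]  ->  [[60217, -24862], [86426, -35683]]
tr = 60217 + -35683 = 24534

24534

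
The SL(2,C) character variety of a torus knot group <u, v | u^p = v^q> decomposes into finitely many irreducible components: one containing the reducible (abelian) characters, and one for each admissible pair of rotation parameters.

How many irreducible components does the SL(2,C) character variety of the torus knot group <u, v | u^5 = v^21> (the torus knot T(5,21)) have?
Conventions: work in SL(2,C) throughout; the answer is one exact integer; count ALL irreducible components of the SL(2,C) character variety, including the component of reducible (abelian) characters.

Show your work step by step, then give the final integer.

41

Gamma = < u, v | u^5 = v^21 > (torus knot T(5,21)); the central element u^5 = v^21 acts as +I or -I in any irreducible SL(2,C) representation.
So on each irreducible component the traces are pinned: tr(u) = 2*cos(pi*alpha/5) with 1 <= alpha <= 4, tr(v) = 2*cos(pi*beta/21) with 1 <= beta <= 20.
u^5 = (-1)^alpha I and v^21 = (-1)^beta I must agree, so alpha and beta have equal parity.
Enumerate parity-matched pairs: 2*10 odd-odd plus 2*10 even-even gives 40.
That is 40 components of irreducible characters, and with the reducible (abelian) component the total is 41.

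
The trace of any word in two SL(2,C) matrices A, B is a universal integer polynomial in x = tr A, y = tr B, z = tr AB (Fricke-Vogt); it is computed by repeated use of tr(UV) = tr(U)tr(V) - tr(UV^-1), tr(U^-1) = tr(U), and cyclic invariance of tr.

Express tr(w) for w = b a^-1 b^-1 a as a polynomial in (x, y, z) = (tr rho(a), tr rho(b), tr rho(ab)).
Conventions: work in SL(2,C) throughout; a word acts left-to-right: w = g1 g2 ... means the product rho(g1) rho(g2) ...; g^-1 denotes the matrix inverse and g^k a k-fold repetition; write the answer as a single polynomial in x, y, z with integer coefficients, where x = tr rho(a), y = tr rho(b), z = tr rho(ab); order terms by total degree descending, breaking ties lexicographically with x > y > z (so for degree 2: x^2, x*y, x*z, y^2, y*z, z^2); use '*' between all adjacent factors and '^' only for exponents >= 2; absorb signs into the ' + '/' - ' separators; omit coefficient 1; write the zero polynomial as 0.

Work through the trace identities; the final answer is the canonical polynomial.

-x*y*z + x^2 + y^2 + z^2 - 2

use: trace(a b a) = trace(a) * trace(b a) - trace(b)  (reduce the a square) = x*z - y
apply: trace(a b a b) = trace(b a) * trace(b a) - trace(1)  (split on b) = z^2 - 2
use: trace(b^-1 a b a) = trace(a b a) * trace(b) - trace(a b a b)  (eliminate b^-1) = x*y*z - y^2 - z^2 + 2
apply: trace(b a^-1 b^-1 a) = trace(b^-1 a b) * trace(a) - trace(b^-1 a b a)  (eliminate a^-1) = -x*y*z + x^2 + y^2 + z^2 - 2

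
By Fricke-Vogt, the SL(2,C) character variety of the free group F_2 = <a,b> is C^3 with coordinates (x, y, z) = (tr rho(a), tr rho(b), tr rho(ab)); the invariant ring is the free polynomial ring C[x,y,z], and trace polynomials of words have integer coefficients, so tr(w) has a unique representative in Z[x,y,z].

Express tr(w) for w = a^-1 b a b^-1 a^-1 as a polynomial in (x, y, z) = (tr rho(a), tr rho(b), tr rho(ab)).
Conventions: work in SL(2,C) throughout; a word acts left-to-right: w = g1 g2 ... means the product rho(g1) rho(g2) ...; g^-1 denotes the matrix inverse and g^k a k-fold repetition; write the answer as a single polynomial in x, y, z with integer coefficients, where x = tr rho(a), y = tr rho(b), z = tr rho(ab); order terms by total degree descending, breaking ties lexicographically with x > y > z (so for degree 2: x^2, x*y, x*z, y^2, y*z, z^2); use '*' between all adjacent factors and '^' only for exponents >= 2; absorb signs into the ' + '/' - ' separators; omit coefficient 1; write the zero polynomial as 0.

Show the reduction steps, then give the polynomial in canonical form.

-x^2*y*z + x^3 + x*y^2 + x*z^2 - 3*x

and tr(b a b) = tr(b)*tr(a b) - tr(a) = y*z - x
and tr(b a b a) = tr(a b)*tr(a b) - tr(1) = z^2 - 2
and tr(a^-1 b a b) = tr(b a b)*tr(a) - tr(b a b a) = x*y*z - x^2 - z^2 + 2
tr(b a b^-1 a^-1) = tr(a^-1 b a)*tr(b) - tr(a^-1 b a b) = -x*y*z + x^2 + y^2 + z^2 - 2
next, tr(a^-1 b a b^-1 a^-1) = tr(b a b^-1 a^-1)*tr(a) - tr(b a b^-1) = -x^2*y*z + x^3 + x*y^2 + x*z^2 - 3*x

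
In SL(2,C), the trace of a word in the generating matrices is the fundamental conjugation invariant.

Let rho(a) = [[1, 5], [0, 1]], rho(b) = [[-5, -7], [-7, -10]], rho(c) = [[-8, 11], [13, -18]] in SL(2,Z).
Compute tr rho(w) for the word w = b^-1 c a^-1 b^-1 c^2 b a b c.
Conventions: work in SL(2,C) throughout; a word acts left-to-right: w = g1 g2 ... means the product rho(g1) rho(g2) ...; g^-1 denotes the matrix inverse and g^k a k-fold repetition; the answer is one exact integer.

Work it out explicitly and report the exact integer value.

20518824419

rho(b^-1) = [[-10, 7], [7, -5]]
... * rho(c) = [[-8, 11], [13, -18]]  ->  [[171, -236], [-121, 167]]
... * rho(a^-1) = [[1, -5], [0, 1]]  ->  [[171, -1091], [-121, 772]]
... * rho(b^-1) = [[-10, 7], [7, -5]]  ->  [[-9347, 6652], [6614, -4707]]
... * rho(c) = [[-8, 11], [13, -18]]  ->  [[161252, -222553], [-114103, 157480]]
... * rho(c) = [[-8, 11], [13, -18]]  ->  [[-4183205, 5779726], [2960064, -4089773]]
... * rho(b) = [[-5, -7], [-7, -10]]  ->  [[-19542057, -28514825], [13828091, 20177282]]
... * rho(a) = [[1, 5], [0, 1]]  ->  [[-19542057, -126225110], [13828091, 89317737]]
... * rho(b) = [[-5, -7], [-7, -10]]  ->  [[981286055, 1399045499], [-694364614, -989974007]]
... * rho(c) = [[-8, 11], [13, -18]]  ->  [[10337303047, -14388672377], [-7314745179, 10181521372]]
tr = 10337303047 + 10181521372 = 20518824419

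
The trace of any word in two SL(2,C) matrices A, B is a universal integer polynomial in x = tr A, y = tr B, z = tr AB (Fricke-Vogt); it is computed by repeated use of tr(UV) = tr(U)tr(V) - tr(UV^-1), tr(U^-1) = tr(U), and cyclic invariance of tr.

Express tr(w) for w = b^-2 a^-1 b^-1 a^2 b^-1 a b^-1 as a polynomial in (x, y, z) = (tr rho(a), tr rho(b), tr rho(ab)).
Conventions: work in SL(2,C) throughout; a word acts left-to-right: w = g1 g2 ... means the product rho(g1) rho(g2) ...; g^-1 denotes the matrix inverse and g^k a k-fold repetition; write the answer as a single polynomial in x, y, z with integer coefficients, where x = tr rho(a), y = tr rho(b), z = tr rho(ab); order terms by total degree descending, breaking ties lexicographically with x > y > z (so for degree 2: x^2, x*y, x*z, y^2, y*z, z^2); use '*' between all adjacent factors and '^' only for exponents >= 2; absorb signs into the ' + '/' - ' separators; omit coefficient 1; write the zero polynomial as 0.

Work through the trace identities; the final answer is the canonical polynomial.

x^3*y^4*z - x^4*y^3 - 2*x^2*y^3*z^2 - x*y^4*z + x*y^2*z^3 + x^4*y + 2*x^2*y^3 + 2*x^2*y*z^2 + y^3*z^2 - x^3*z - x*y^2*z - x*z^3 - 2*x^2*y - y*z^2 + 3*x*z - y

and tr(a^2) = tr(a) tr(a) - tr(1) = x^2 - 2
next, tr(a^2 b) = tr(a) tr(b a) - tr(b) = x*z - y
tr(a^2 b^-1) = tr(a^2) tr(b) - tr(a^2 b) = x^2*y - x*z - y
tr(a b^-2 a) = tr(a^2 b^-1) tr(b) - tr(a^2) = x^2*y^2 - x*y*z - x^2 - y^2 + 2
next, tr(a b a b) = tr(b a) tr(b a) - tr(1)   [split at repeated b] = z^2 - 2
tr(a b a b^-1) = tr(a b a) tr(b) - tr(a b a b) = x*y*z - y^2 - z^2 + 2
next, tr(a b^-2 a b) = tr(a b a b^-1) tr(b) - tr(a b a) = x*y^2*z - y^3 - y*z^2 - x*z + 3*y
next, tr(a b^-1 a b^-2) = tr(a b^-2 a) tr(b) - tr(a b^-2 a b) = x^2*y^3 - 2*x*y^2*z - x^2*y + y*z^2 + x*z - y
next, tr(a^3) = tr(a) tr(a^2) - tr(a) = x^3 - 3*x
tr(b a^3) = tr(a) tr(b a^2) - tr(b a) = x^2*z - x*y - z
next, tr(a b a^3) = tr(a) tr(b a^3) - tr(b a^2) = x^3*z - x^2*y - 2*x*z + y
and tr(b a b) = tr(b) tr(a b) - tr(a) = y*z - x
tr(a b a b a) = tr(a) tr(b a b a) - tr(b a b) = x*z^2 - y*z - x
tr(a b a^3 b) = tr(a) tr(a b a b a) - tr(a b a b) = x^2*z^2 - x*y*z - x^2 - z^2 + 2
tr(b a^3 b^-1 a) = tr(a b a^3) tr(b) - tr(a b a^3 b) = x^3*y*z - x^2*y^2 - x^2*z^2 - x*y*z + x^2 + y^2 + z^2 - 2
tr(a b^-1 a^-1 b a^2) = tr(b a^3 b^-1) tr(a) - tr(b a^3 b^-1 a) = -x^3*y*z + x^4 + x^2*y^2 + x^2*z^2 + x*y*z - 4*x^2 - y^2 - z^2 + 2
next, tr(b a^2 b) = tr(b) tr(a^2 b) - tr(a^2) = x*y*z - x^2 - y^2 + 2
next, tr(a b a^2 b a) = tr(a) tr(b a^2 b a) - tr(b a^2 b) = x^2*z^2 - 2*x*y*z + y^2 - 2
and tr(b a b a b a) = tr(a b) tr(a b a b) - tr(a^-1 b^-1)   [split at repeated a] = z^3 - 3*z
tr(b a b a b) = tr(b) tr(a b a b) - tr(a b a) = y*z^2 - x*z - y
tr(a b a^2 b a b) = tr(a) tr(b a b a b a) - tr(b a b a b) = x*z^3 - y*z^2 - 2*x*z + y
tr(b a^2 b a b^-1 a) = tr(a b a^2 b a) tr(b) - tr(a b a^2 b a b) = x^2*y*z^2 - 2*x*y^2*z - x*z^3 + y^3 + y*z^2 + 2*x*z - 3*y
next, tr(a b^-1 a^-1 b a^2 b) = tr(b a^2 b a b^-1) tr(a) - tr(b a^2 b a b^-1 a) = -x^2*y*z^2 + x^3*z + 2*x*y^2*z + x*z^3 - x^2*y - y^3 - y*z^2 - 3*x*z + 3*y
next, tr(b^-1 a^-1 b a^2 b^-1 a) = tr(a b^-1 a^-1 b a^2) tr(b) - tr(a b^-1 a^-1 b a^2 b) = -x^3*y^2*z + x^4*y + x^2*y^3 + 2*x^2*y*z^2 - x^3*z - x*y^2*z - x*z^3 - 3*x^2*y + 3*x*z - y
tr(a^2 b^-1 a b^-2 a^-1 b) = tr(b^-1 a^-1 b a^2 b^-1 a) tr(b) - tr(b^-1 a^-1 b a^2 b^-1 a b) = -x^3*y^3*z + x^4*y^2 + x^2*y^4 + 2*x^2*y^2*z^2 - x^3*y*z - x*y^3*z - x*y*z^3 - 3*x^2*y^2 + 3*x*y*z - x^2 - y^2 + 2
next, tr(b^-1 a^-1 b^-1 a^2 b^-1 a b^-1) = tr(a^2 b^-1 a b^-2 a^-1) tr(b) - tr(a^2 b^-1 a b^-2 a^-1 b) = x^3*y^3*z - x^4*y^2 - 2*x^2*y^2*z^2 + x^3*y*z - x*y^3*z + x*y*z^3 + 2*x^2*y^2 + y^2*z^2 - 2*x*y*z + x^2 - 2
tr(a^3 b^-1) = tr(a^3) tr(b) - tr(a^3 b) = x^3*y - x^2*z - 2*x*y + z
tr(a b^-2 a^2) = tr(a^3 b^-1) tr(b) - tr(a^3) = x^3*y^2 - x^2*y*z - x^3 - 2*x*y^2 + y*z + 3*x
next, tr(b^-1 a^2 b a) = tr(a^2 b a) tr(b) - tr(a^2 b a b) = x^2*y*z - x*y^2 - x*z^2 + x
tr(a b^-2 a^2 b) = tr(b^-1 a^2 b a) tr(b) - tr(b^-1 a^2 b a b) = x^2*y^2*z - x*y^3 - x*y*z^2 - x^2*z + 2*x*y + z
next, tr(b^-1 a^2 b^-1 a b^-1) = tr(a b^-2 a^2) tr(b) - tr(a b^-2 a^2 b) = x^3*y^3 - 2*x^2*y^2*z - x^3*y - x*y^3 + x*y*z^2 + x^2*z + y^2*z + x*y - z
tr(a^4) = tr(a) tr(a^3) - tr(a^2) = x^4 - 4*x^2 + 2
next, tr(a^2 b^-1 a^2) = tr(a^4) tr(b) - tr(a^4 b) = x^4*y - x^3*z - 3*x^2*y + 2*x*z + y
and tr(a^2 b^-1 a^2 b) = tr(a^2 b a^2) tr(b) - tr(a^2 b a^2 b) = x^3*y*z - x^2*y^2 - x^2*z^2 + 2
and tr(a b^-1 a^2 b^-1 a) = tr(a^2 b^-1 a^2) tr(b) - tr(a^2 b^-1 a^2 b) = x^4*y^2 - 2*x^3*y*z - 2*x^2*y^2 + x^2*z^2 + 2*x*y*z + y^2 - 2
next, tr(a^2 b^-1 a b a b) = tr(a b a b a^2) tr(b) - tr(a b a b a^2 b) = x^2*y*z^2 - x*y^2*z - x*z^3 - x^2*y + 2*x*z + y
tr(a b^-1 a^2 b^-1 a b) = tr(a^2 b^-1 a b a) tr(b) - tr(a^2 b^-1 a b a b) = x^3*y^2*z - x^2*y^3 - 2*x^2*y*z^2 + x*z^3 + 2*x^2*y + y^3 + y*z^2 - 2*x*z - 3*y
tr(b^-1 a^2 b^-1 a b^-1 a) = tr(a b^-1 a^2 b^-1 a) tr(b) - tr(a b^-1 a^2 b^-1 a b) = x^4*y^3 - 3*x^3*y^2*z - x^2*y^3 + 3*x^2*y*z^2 + 2*x*y^2*z - x*z^3 - 2*x^2*y - y*z^2 + 2*x*z + y
and tr(b^-1 a^-1 b^-1 a^2 b^-1 a) = tr(b^-1 a^2 b^-1 a b^-1) tr(a) - tr(b^-1 a^2 b^-1 a b^-1 a) = x^3*y^2*z - x^4*y - 2*x^2*y*z^2 + x^3*z - x*y^2*z + x*z^3 + 3*x^2*y + y*z^2 - 3*x*z - y
next, tr(b^-2 a^-1 b^-1 a^2 b^-1 a b^-1) = tr(b^-1 a^-1 b^-1 a^2 b^-1 a b^-1) tr(b) - tr(b^-1 a^-1 b^-1 a^2 b^-1 a) = x^3*y^4*z - x^4*y^3 - 2*x^2*y^3*z^2 - x*y^4*z + x*y^2*z^3 + x^4*y + 2*x^2*y^3 + 2*x^2*y*z^2 + y^3*z^2 - x^3*z - x*y^2*z - x*z^3 - 2*x^2*y - y*z^2 + 3*x*z - y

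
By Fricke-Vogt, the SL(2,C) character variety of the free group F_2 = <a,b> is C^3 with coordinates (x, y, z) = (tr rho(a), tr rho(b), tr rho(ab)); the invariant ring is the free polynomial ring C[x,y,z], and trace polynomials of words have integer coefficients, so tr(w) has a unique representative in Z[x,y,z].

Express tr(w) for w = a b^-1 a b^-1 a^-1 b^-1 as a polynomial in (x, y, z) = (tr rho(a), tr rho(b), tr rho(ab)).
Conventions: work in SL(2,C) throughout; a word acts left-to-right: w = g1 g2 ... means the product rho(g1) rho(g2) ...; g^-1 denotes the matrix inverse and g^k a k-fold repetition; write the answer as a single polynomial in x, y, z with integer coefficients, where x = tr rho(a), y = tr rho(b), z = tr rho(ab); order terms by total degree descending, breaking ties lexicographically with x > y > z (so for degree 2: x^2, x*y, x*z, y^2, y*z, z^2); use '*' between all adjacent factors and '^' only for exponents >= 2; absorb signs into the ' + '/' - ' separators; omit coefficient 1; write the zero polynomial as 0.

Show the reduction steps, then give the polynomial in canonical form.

x^2*y^2*z - x^3*y - 2*x*y*z^2 + x^2*z + z^3 + 2*x*y - 3*z

tr(a b^-1) = tr(a) * tr(b) - tr(a b) = x*y - z
tr(a^2) = tr(a) * tr(a) - tr(1) = x^2 - 2
tr(a b a) = tr(a) * tr(b a) - tr(b) = x*z - y
and tr(a b a^2) = tr(a) * tr(a b a) - tr(a b) = x^2*z - x*y - z
and tr(b a b a) = tr(b a) * tr(b a) - tr(1)   [split at repeated b] = z^2 - 2
and tr(b a b) = tr(b) * tr(a b) - tr(a) = y*z - x
tr(a b a^2 b) = tr(a) * tr(b a b a) - tr(b a b) = x*z^2 - y*z - x
and tr(b a^2 b^-1 a) = tr(a b a^2) * tr(b) - tr(a b a^2 b) = x^2*y*z - x*y^2 - x*z^2 + x
and tr(a^2 b^-1 a^-1 b) = tr(b a^2 b^-1) * tr(a) - tr(b a^2 b^-1 a) = -x^2*y*z + x^3 + x*y^2 + x*z^2 - 3*x
and tr(a b^-1 a^-1 b^-1 a) = tr(a^2 b^-1 a^-1) * tr(b) - tr(a^2 b^-1 a^-1 b) = x^2*y*z - x^3 - x*z^2 - y*z + 3*x
next, tr(a b a b^-1) = tr(a b a) * tr(b) - tr(a b a b) = x*y*z - y^2 - z^2 + 2
next, tr(b^-1 a b a b^-1) = tr(a b a b^-1) * tr(b) - tr(a b a) = x*y^2*z - y^3 - y*z^2 - x*z + 3*y
tr(a b a b^-1 a) = tr(a^2 b a) * tr(b) - tr(a^2 b a b) = x^2*y*z - x*y^2 - x*z^2 + x
tr(a b a b a b) = tr(b a b a) * tr(b a) - tr(a b)   [split at repeated b] = z^3 - 3*z
and tr(a b a b^-1 a b) = tr(a b a b a) * tr(b) - tr(a b a b a b) = x*y*z^2 - y^2*z - z^3 - x*y + 3*z
and tr(b^-1 a b a b^-1 a) = tr(a b a b^-1 a) * tr(b) - tr(a b a b^-1 a b) = x^2*y^2*z - x*y^3 - 2*x*y*z^2 + y^2*z + z^3 + 2*x*y - 3*z
and tr(a b^-1 a^-1 b^-1 a b) = tr(b^-1 a b a b^-1) * tr(a) - tr(b^-1 a b a b^-1 a) = x*y*z^2 - x^2*z - y^2*z - z^3 + x*y + 3*z
tr(a b^-1 a b^-1 a^-1 b^-1) = tr(a b^-1 a^-1 b^-1 a) * tr(b) - tr(a b^-1 a^-1 b^-1 a b) = x^2*y^2*z - x^3*y - 2*x*y*z^2 + x^2*z + z^3 + 2*x*y - 3*z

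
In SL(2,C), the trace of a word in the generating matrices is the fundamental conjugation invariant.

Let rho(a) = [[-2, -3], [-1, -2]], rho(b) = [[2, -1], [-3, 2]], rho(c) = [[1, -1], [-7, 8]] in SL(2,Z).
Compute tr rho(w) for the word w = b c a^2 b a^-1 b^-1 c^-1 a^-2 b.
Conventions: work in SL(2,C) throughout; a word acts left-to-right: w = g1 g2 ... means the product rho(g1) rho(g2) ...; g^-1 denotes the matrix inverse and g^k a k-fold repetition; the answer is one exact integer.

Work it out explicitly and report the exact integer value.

rho(b) = [[2, -1], [-3, 2]]
... * rho(c) = [[1, -1], [-7, 8]]  ->  [[9, -10], [-17, 19]]
... * rho(a) = [[-2, -3], [-1, -2]]  ->  [[-8, -7], [15, 13]]
... * rho(a) = [[-2, -3], [-1, -2]]  ->  [[23, 38], [-43, -71]]
... * rho(b) = [[2, -1], [-3, 2]]  ->  [[-68, 53], [127, -99]]
... * rho(a^-1) = [[-2, 3], [1, -2]]  ->  [[189, -310], [-353, 579]]
... * rho(b^-1) = [[2, 1], [3, 2]]  ->  [[-552, -431], [1031, 805]]
... * rho(c^-1) = [[8, 1], [7, 1]]  ->  [[-7433, -983], [13883, 1836]]
... * rho(a^-1) = [[-2, 3], [1, -2]]  ->  [[13883, -20333], [-25930, 37977]]
... * rho(a^-1) = [[-2, 3], [1, -2]]  ->  [[-48099, 82315], [89837, -153744]]
... * rho(b) = [[2, -1], [-3, 2]]  ->  [[-343143, 212729], [640906, -397325]]
tr = -343143 + -397325 = -740468

-740468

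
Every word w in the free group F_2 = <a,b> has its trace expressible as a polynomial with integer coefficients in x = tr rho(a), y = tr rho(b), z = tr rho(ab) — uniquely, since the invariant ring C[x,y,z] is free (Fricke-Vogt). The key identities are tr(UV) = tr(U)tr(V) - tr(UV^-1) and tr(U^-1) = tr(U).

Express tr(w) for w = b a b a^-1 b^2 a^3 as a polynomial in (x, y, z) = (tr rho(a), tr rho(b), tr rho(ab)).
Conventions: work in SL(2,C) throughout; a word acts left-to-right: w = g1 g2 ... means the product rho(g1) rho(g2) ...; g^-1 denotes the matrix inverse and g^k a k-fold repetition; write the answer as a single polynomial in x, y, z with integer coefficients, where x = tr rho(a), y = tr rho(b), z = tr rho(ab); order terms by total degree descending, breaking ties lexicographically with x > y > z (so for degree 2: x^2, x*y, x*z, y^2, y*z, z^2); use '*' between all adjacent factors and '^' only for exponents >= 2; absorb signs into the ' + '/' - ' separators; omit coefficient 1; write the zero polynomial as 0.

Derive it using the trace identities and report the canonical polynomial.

x^3*y^2*z^2 - x^4*y*z - x^2*y^3*z - x^2*y*z^3 + 4*x^2*y*z + y*z^3 - x*z^2 - 2*y*z + x

tr(a b a b) = tr(a b) * tr(a b) - tr(1) = z^2 - 2
tr(a b a) = tr(a) * tr(b a) - tr(b) = x*z - y
use: tr(b a b^2 a) = tr(b) * tr(a b a b) - tr(a b a) = y*z^2 - x*z - y
tr(a b^2) = tr(b) * tr(a b) - tr(a) = y*z - x
apply: tr(b a b^2) = tr(b) * tr(a b^2) - tr(a b) = y^2*z - x*y - z
tr(a^2 b a b^2) = tr(a) * tr(b a b^2 a) - tr(b a b^2) = x*y*z^2 - x^2*z - y^2*z + z
use: tr(a^2 b a b) = tr(a) * tr(b a b a) - tr(b a b) = x*z^2 - y*z - x
use: tr(a b a b^3 a) = tr(b) * tr(a^2 b a b^2) - tr(a^2 b a b) = x*y^2*z^2 - x^2*y*z - y^3*z - x*z^2 + 2*y*z + x
apply: tr(a b a b^3) = tr(b) * tr(b a b a b) - tr(b a b a) = y^2*z^2 - x*y*z - y^2 - z^2 + 2
apply: tr(b^2 a^3 b a b) = tr(a) * tr(a b a b^3 a) - tr(a b a b^3) = x^2*y^2*z^2 - x^3*y*z - x*y^3*z - x^2*z^2 - y^2*z^2 + 3*x*y*z + x^2 + y^2 + z^2 - 2
tr(b a b a b a) = tr(a b a b) * tr(a b) - tr(b a) = z^3 - 3*z
apply: tr(a^2 b a b a b) = tr(a) * tr(b a b a b a) - tr(b a b a b) = x*z^3 - y*z^2 - 2*x*z + y
tr(a^2 b a b a) = tr(a) * tr(b a b a^2) - tr(b a b a) = x^2*z^2 - x*y*z - x^2 - z^2 + 2
use: tr(b a b a b^2 a^2) = tr(b) * tr(a^2 b a b a b) - tr(a^2 b a b a) = x*y*z^3 - x^2*z^2 - y^2*z^2 - x*y*z + x^2 + y^2 + z^2 - 2
use: tr(b a b a b^2 a) = tr(b) * tr(a b a b a b) - tr(a b a b a) = y*z^3 - x*z^2 - 2*y*z + x
tr(b^2 a^3 b a b a) = tr(a) * tr(b a b a b^2 a^2) - tr(b a b a b^2 a) = x^2*y*z^3 - x^3*z^2 - x*y^2*z^2 - x^2*y*z - y*z^3 + x^3 + x*y^2 + 2*x*z^2 + 2*y*z - 3*x
tr(b a b a^-1 b^2 a^3) = tr(b^2 a^3 b a b) * tr(a) - tr(b^2 a^3 b a b a) = x^3*y^2*z^2 - x^4*y*z - x^2*y^3*z - x^2*y*z^3 + 4*x^2*y*z + y*z^3 - x*z^2 - 2*y*z + x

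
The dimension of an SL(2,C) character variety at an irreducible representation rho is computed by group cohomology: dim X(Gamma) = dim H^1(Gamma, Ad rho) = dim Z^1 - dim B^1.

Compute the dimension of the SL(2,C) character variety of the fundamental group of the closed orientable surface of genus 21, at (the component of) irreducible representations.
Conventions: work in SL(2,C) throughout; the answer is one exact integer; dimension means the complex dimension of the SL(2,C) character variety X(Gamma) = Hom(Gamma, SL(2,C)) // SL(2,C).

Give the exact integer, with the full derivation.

120

pi_1 of the closed genus-21 surface has 42 generators bound by the single product-of-commutators relator.
A cocycle assigns one sl_2 vector per generator subject to the relator condition d_2(z) = 0: dim of the unconstrained space is 3*2g = 126.
d_2 is surjective at irreducible rho (its cokernel H^2 is dual to H^0 = 0), so dim Z^1 = 126 - 3 = 123.
As always at irreducible rho, dim B^1 = 3.
dim X = dim H^1 = 123 - 3 = 120.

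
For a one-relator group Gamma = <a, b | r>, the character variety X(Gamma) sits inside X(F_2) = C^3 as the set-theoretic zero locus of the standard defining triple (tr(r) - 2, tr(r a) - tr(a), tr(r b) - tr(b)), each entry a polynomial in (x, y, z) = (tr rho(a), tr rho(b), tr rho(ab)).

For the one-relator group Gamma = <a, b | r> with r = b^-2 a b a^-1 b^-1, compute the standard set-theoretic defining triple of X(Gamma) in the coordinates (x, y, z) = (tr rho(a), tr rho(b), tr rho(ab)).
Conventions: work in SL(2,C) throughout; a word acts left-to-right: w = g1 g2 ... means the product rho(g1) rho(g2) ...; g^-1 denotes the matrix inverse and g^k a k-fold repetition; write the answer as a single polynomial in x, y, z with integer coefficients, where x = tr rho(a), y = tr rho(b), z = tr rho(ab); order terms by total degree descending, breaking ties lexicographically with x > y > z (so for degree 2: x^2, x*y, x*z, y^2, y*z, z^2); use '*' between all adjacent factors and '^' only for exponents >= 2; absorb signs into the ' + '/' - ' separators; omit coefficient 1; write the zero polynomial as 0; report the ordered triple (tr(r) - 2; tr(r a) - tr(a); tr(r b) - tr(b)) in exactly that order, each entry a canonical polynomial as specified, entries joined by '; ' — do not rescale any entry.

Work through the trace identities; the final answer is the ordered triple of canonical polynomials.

-x*y^3*z + x^2*y^2 + y^4 + y^2*z^2 + x*y*z - x^2 - 4*y^2 - z^2; -x^2*y^3*z + x^3*y^2 + x*y^4 + 2*x*y^2*z^2 - y^3*z - y*z^3 - x^3 - 4*x*y^2 - x*z^2 + 3*y*z + 2*x; -x*y^2*z + x^2*y + y^3 + y*z^2 - 4*y

trace(b^-1 a) = trace(a) trace(b) - trace(a b) = x*y - z
trace(a b a) = trace(a) trace(b a) - trace(b) = x*z - y
trace(a b a b) = trace(b a) trace(b a) - trace(1) = z^2 - 2
trace(b^-1 a b a) = trace(a b a) trace(b) - trace(a b a b) = x*y*z - y^2 - z^2 + 2
trace(b^-2 a b a) = trace(b^-1 a b a) trace(b) - trace(b^-1 a b a b) = x*y^2*z - y^3 - y*z^2 - x*z + 3*y
trace(b^-2 a b a^-1) = trace(b^-2 a b) trace(a) - trace(b^-2 a b a) = -x*y^2*z + x^2*y + y^3 + y*z^2 - 3*y
trace(b a b) = trace(b) trace(a b) - trace(a) = y*z - x
trace(a b a^-1 b) = trace(b a b) trace(a) - trace(b a b a) = x*y*z - x^2 - z^2 + 2
trace(b^-1 a b a^-1) = trace(a b a^-1) trace(b) - trace(a b a^-1 b) = -x*y*z + x^2 + y^2 + z^2 - 2
trace(b^-2 a b a^-1 b^-1) = trace(b^-2 a b a^-1) trace(b) - trace(b^-2 a b a^-1 b) = -x*y^3*z + x^2*y^2 + y^4 + y^2*z^2 + x*y*z - x^2 - 4*y^2 - z^2 + 2
trace(a^2) = trace(a) trace(a) - trace(1) = x^2 - 2
trace(a^2 b^-1) = trace(a^2) trace(b) - trace(a^2 b) = x^2*y - x*z - y
trace(a b^-2 a) = trace(a^2 b^-1) trace(b) - trace(a^2) = x^2*y^2 - x*y*z - x^2 - y^2 + 2
trace(a b a^2) = trace(a) trace(b a^2) - trace(b a) = x^2*z - x*y - z
trace(a b a^2 b) = trace(a) trace(b a b a) - trace(b a b) = x*z^2 - y*z - x
trace(b^-1 a b a^2) = trace(a b a^2) trace(b) - trace(a b a^2 b) = x^2*y*z - x*y^2 - x*z^2 + x
trace(a b^-2 a b a) = trace(b^-1 a b a^2) trace(b) - trace(b^-1 a b a^2 b) = x^2*y^2*z - x*y^3 - x*y*z^2 - x^2*z + 2*x*y + z
trace(a b a b a b) = trace(a b a b) trace(a b) - trace(b a)   [split at repeated a] = z^3 - 3*z
trace(b^-1 a b a b a) = trace(a b a b a) trace(b) - trace(a b a b a b) = x*y*z^2 - y^2*z - z^3 - x*y + 3*z
trace(a b^-2 a b a b) = trace(b^-1 a b a b a) trace(b) - trace(b^-1 a b a b a b) = x*y^2*z^2 - y^3*z - y*z^3 - x*y^2 - x*z^2 + 4*y*z + x
trace(b^-1 a b^-2 a b a) = trace(a b^-2 a b a) trace(b) - trace(a b^-2 a b a b) = x^2*y^3*z - x*y^4 - 2*x*y^2*z^2 - x^2*y*z + y^3*z + y*z^3 + 3*x*y^2 + x*z^2 - 3*y*z - x
trace(b^-2 a b a^-1 b^-1 a) = trace(b^-1 a b^-2 a b) trace(a) - trace(b^-1 a b^-2 a b a) = -x^2*y^3*z + x^3*y^2 + x*y^4 + 2*x*y^2*z^2 - y^3*z - y*z^3 - x^3 - 4*x*y^2 - x*z^2 + 3*y*z + 3*x
assemble the triple (trace(r) - 2; trace(r a) - x; trace(r b) - y)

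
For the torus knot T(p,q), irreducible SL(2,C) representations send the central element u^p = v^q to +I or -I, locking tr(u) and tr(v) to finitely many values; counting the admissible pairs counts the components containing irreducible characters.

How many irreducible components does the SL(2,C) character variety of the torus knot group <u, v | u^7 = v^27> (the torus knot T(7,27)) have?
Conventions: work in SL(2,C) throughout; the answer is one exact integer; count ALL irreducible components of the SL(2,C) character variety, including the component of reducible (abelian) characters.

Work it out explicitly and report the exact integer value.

79

For T(7,27): irreducibility forces the central element u^7 = v^27 to one of +I, -I.
On an irreducible component, tr(u) is locked at 2*cos(pi*alpha/7) for some alpha in 1..6, and tr(v) at 2*cos(pi*beta/27) for some beta in 1..26.
Consistency of u^7 = (-1)^alpha I with v^27 = (-1)^beta I forces alpha = beta (mod 2).
Enumerate parity-matched pairs: 3*13 odd-odd plus 3*13 even-even gives 78.
components with irreducible characters: 78; plus the single component of reducible (abelian) characters: total 79.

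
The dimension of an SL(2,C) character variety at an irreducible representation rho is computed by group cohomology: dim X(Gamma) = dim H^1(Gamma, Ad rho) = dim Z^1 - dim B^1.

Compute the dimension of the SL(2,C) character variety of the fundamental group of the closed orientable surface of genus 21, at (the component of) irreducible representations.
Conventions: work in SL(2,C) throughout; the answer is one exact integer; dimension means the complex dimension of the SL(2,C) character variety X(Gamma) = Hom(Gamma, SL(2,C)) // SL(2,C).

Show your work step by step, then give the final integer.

pi_1 of the closed genus-21 surface has 42 generators bound by the single product-of-commutators relator.
Before the relator condition, cocycle space has dim 3*42 = 126.
H^2 = coker(d_2) is dual to H^0 = 0 at irreducible rho (Poincare duality), so d_2 is onto: dim Z^1 = 123.
dim B^1 = 3 (coboundaries, injective at irreducible rho).
dim X = dim H^1 = 123 - 3 = 120.

120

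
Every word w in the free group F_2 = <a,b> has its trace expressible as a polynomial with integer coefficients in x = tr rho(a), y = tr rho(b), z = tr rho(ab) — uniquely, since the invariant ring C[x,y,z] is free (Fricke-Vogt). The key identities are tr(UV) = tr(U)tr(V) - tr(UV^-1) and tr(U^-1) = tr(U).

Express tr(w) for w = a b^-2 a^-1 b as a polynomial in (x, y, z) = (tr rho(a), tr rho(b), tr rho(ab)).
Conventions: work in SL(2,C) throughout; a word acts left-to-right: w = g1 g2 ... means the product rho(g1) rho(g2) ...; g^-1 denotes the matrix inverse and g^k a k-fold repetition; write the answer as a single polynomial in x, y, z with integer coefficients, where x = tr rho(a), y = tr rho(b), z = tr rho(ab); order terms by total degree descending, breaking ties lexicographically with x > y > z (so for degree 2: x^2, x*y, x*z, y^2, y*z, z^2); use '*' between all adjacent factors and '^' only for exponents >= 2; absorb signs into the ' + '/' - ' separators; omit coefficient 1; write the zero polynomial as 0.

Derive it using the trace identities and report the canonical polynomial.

-x*y^2*z + x^2*y + y^3 + y*z^2 - 3*y

trace(a b a) = trace(a) * trace(b a) - trace(b) = x*z - y
trace(a b a b) = trace(b a) * trace(b a) - trace(1)   [split at repeated b] = z^2 - 2
trace(b a b^-1 a) = trace(a b a) * trace(b) - trace(a b a b) = x*y*z - y^2 - z^2 + 2
trace(b^-1 a^-1 b a) = trace(b a b^-1) * trace(a) - trace(b a b^-1 a) = -x*y*z + x^2 + y^2 + z^2 - 2
trace(a b^-2 a^-1 b) = trace(b^-1 a^-1 b a) * trace(b) - trace(b^-1 a^-1 b a b) = -x*y^2*z + x^2*y + y^3 + y*z^2 - 3*y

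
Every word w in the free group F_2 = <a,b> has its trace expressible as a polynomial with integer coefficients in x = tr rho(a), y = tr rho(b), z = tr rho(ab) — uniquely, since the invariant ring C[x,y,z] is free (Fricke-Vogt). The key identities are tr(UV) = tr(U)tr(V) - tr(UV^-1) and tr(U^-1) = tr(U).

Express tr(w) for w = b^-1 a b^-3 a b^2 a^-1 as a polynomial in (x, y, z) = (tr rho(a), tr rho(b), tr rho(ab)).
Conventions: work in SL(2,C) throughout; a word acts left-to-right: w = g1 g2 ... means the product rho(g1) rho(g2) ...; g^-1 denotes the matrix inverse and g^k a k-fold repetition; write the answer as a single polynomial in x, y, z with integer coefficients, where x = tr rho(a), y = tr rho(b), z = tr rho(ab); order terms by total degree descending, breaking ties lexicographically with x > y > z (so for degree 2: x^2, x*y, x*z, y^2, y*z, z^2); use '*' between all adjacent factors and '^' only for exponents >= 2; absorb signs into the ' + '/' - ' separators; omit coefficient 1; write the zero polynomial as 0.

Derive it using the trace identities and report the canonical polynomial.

-x^2*y^5*z + x^3*y^4 + x*y^6 + 2*x*y^4*z^2 + x^2*y^3*z - y^5*z - y^3*z^3 - 2*x^3*y^2 - 6*x*y^4 - 3*x*y^2*z^2 + x^2*y*z + 5*y^3*z + y*z^3 + 9*x*y^2 - 5*y*z - x

trace(a b a) = trace(a) trace(b a) - trace(b) = x*z - y
trace(a b a b) = trace(b a) trace(b a) - trace(1)   [split at repeated b] = z^2 - 2
apply: trace(a b^-1 a b) = trace(a b a) trace(b) - trace(a b a b) = x*y*z - y^2 - z^2 + 2
use: trace(b^2 a) = trace(b) trace(a b) - trace(a) = y*z - x
use: trace(b^2) = trace(b) trace(b) - trace(1) = y^2 - 2
apply: trace(b^2 a^2) = trace(a) trace(b^2 a) - trace(b^2) = x*y*z - x^2 - y^2 + 2
trace(a b^2 a^2) = trace(a) trace(b^2 a^2) - trace(b^2 a) = x^2*y*z - x^3 - x*y^2 - y*z + 3*x
trace(b a b^2 a) = trace(b) trace(a b a b) - trace(a b a) = y*z^2 - x*z - y
trace(b a b^2) = trace(b) trace(b a b) - trace(b a) = y^2*z - x*y - z
trace(a b^2 a^2 b) = trace(a) trace(b a b^2 a) - trace(b a b^2) = x*y*z^2 - x^2*z - y^2*z + z
trace(a b^-1 a b^2 a) = trace(a b^2 a^2) trace(b) - trace(a b^2 a^2 b) = x^2*y^2*z - x^3*y - x*y^3 - x*y*z^2 + x^2*z + 3*x*y - z
use: trace(a b^2 a b a) = trace(a) trace(b^2 a b a) - trace(b^2 a b) = x*y*z^2 - x^2*z - y^2*z + z
use: trace(a b a b a b) = trace(b a) trace(b a b a) - trace(b^-1 a^-1)   [split at repeated b] = z^3 - 3*z
trace(a b a b a) = trace(a) trace(b a b a) - trace(b a b) = x*z^2 - y*z - x
trace(a b^2 a b a b) = trace(b) trace(a b a b a b) - trace(a b a b a) = y*z^3 - x*z^2 - 2*y*z + x
trace(a b^-1 a b^2 a b) = trace(a b^2 a b a) trace(b) - trace(a b^2 a b a b) = x*y^2*z^2 - x^2*y*z - y^3*z - y*z^3 + x*z^2 + 3*y*z - x
apply: trace(b^-1 a b^-1 a b^2 a) = trace(a b^-1 a b^2 a) trace(b) - trace(a b^-1 a b^2 a b) = x^2*y^3*z - x^3*y^2 - x*y^4 - 2*x*y^2*z^2 + 2*x^2*y*z + y^3*z + y*z^3 + 3*x*y^2 - x*z^2 - 4*y*z + x
trace(b^-1 a b^2 a^-1 b^-1 a) = trace(b^-1 a b^-1 a b^2) trace(a) - trace(b^-1 a b^-1 a b^2 a) = -x^2*y^3*z + x^3*y^2 + x*y^4 + 2*x*y^2*z^2 - x^2*y*z - y^3*z - y*z^3 - 4*x*y^2 + 4*y*z + x
apply: trace(b^3) = trace(b) trace(b^2) - trace(b) = y^3 - 3*y
use: trace(b a^2 b^2) = trace(a) trace(b^3 a) - trace(b^3) = x*y^2*z - x^2*y - y^3 - x*z + 3*y
trace(a^2 b^2 a^-1 b) = trace(b a^2 b^2) trace(a) - trace(b a^2 b^2 a) = x^2*y^2*z - x^3*y - x*y^3 - x*y*z^2 + y^2*z + 3*x*y - z
trace(a b^2 a^-1 b^-1 a) = trace(a^2 b^2 a^-1) trace(b) - trace(a^2 b^2 a^-1 b) = -x^2*y^2*z + x^3*y + x*y^3 + x*y*z^2 - 4*x*y + z
use: trace(a b^2 a^-1 b^-1 a b^-2) = trace(b^-1 a b^2 a^-1 b^-1 a) trace(b) - trace(b^-1 a b^2 a^-1 b^-1 a b) = -x^2*y^4*z + x^3*y^3 + x*y^5 + 2*x*y^3*z^2 - y^4*z - y^2*z^3 - x^3*y - 5*x*y^3 - x*y*z^2 + 4*y^2*z + 5*x*y - z
trace(b^-1 a b^-3 a b^2 a^-1) = trace(a b^2 a^-1 b^-1 a b^-2) trace(b) - trace(a b^2 a^-1 b^-1 a b^-1) = -x^2*y^5*z + x^3*y^4 + x*y^6 + 2*x*y^4*z^2 + x^2*y^3*z - y^5*z - y^3*z^3 - 2*x^3*y^2 - 6*x*y^4 - 3*x*y^2*z^2 + x^2*y*z + 5*y^3*z + y*z^3 + 9*x*y^2 - 5*y*z - x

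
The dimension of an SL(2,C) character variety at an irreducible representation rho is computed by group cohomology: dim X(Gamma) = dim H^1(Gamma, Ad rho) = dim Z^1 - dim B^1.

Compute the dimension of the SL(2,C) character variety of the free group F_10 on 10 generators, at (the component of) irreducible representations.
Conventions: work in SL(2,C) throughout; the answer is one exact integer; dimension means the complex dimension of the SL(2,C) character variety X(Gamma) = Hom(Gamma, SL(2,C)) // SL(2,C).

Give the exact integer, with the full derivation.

The free group F_10: 10 generators, no relators.
A cocycle picks one sl_2 vector per generator freely, giving dim Z^1 = 3*10 = 30.
Irreducibility makes the coboundary map sl_2 -> Z^1 injective (trivial centralizer), so dim B^1 = 3.
dim H^1 = 30 - 3 = 27, which is dim X.

27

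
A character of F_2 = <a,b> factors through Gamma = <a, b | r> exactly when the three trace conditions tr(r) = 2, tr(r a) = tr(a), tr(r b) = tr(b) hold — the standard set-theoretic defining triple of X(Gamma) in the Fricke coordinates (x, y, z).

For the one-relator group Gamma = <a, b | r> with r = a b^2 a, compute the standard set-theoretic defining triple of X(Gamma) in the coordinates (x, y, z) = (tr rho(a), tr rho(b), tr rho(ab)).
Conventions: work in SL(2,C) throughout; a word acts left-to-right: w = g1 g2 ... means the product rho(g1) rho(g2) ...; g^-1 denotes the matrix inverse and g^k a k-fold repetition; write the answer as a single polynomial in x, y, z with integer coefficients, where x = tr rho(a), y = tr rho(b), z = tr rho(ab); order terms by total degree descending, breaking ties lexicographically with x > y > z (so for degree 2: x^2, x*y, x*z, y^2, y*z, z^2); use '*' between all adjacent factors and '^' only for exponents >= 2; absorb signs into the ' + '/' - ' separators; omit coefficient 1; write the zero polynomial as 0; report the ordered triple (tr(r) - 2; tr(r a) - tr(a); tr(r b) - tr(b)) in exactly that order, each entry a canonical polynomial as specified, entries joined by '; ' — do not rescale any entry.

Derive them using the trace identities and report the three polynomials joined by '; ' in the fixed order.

x*y*z - x^2 - y^2; x^2*y*z - x^3 - x*y^2 - y*z + 2*x; y*z^2 - x*z - 2*y

next, tr(b^2 a) = tr(b) * tr(a b) - tr(a) = y*z - x
tr(b^2) = tr(b) * tr(b) - tr(1) = y^2 - 2
next, tr(a b^2 a) = tr(a) * tr(b^2 a) - tr(b^2) = x*y*z - x^2 - y^2 + 2
and tr(a b^2 a^2) = tr(a) * tr(b^2 a^2) - tr(b^2 a) = x^2*y*z - x^3 - x*y^2 - y*z + 3*x
tr(a b a b) = tr(a b) * tr(a b) - tr(1)   [split at repeated a] = z^2 - 2
tr(a b a) = tr(a) * tr(b a) - tr(b) = x*z - y
tr(a b^2 a b) = tr(b) * tr(a b a b) - tr(a b a) = y*z^2 - x*z - y
assemble the triple (tr(r) - 2; tr(r a) - x; tr(r b) - y)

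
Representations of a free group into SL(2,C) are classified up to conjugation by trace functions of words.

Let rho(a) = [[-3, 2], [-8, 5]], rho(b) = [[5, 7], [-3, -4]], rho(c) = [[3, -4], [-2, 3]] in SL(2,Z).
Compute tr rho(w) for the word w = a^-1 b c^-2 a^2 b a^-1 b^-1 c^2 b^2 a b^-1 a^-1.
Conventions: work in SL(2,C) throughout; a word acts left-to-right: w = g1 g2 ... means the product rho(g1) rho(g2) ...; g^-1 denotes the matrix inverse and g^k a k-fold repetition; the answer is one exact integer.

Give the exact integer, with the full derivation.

rho(a^-1) = [[5, -2], [8, -3]]
... * rho(b) = [[5, 7], [-3, -4]]  ->  [[31, 43], [49, 68]]
... * rho(c^-1) = [[3, 4], [2, 3]]  ->  [[179, 253], [283, 400]]
... * rho(c^-1) = [[3, 4], [2, 3]]  ->  [[1043, 1475], [1649, 2332]]
... * rho(a) = [[-3, 2], [-8, 5]]  ->  [[-14929, 9461], [-23603, 14958]]
... * rho(a) = [[-3, 2], [-8, 5]]  ->  [[-30901, 17447], [-48855, 27584]]
... * rho(b) = [[5, 7], [-3, -4]]  ->  [[-206846, -286095], [-327027, -452321]]
... * rho(a^-1) = [[5, -2], [8, -3]]  ->  [[-3322990, 1271977], [-5253703, 2011017]]
... * rho(b^-1) = [[-4, -7], [3, 5]]  ->  [[17107891, 29620815], [27047863, 46831006]]
... * rho(c) = [[3, -4], [-2, 3]]  ->  [[-7917957, 20430881], [-12518423, 32301566]]
... * rho(c) = [[3, -4], [-2, 3]]  ->  [[-64615633, 92964471], [-102158401, 146978390]]
... * rho(b) = [[5, 7], [-3, -4]]  ->  [[-601971578, -824167315], [-951727175, -1303022367]]
... * rho(b) = [[5, 7], [-3, -4]]  ->  [[-537355945, -917131786], [-849568774, -1450000757]]
... * rho(a) = [[-3, 2], [-8, 5]]  ->  [[8949122123, -5660370820], [14148712378, -8949141333]]
... * rho(b^-1) = [[-4, -7], [3, 5]]  ->  [[-52777600952, -90945708961], [-83442273511, -143786693311]]
... * rho(a^-1) = [[5, -2], [8, -3]]  ->  [[-991453676448, 378392328787], [-1567504914043, 598244626955]]
tr = -991453676448 + 598244626955 = -393209049493

-393209049493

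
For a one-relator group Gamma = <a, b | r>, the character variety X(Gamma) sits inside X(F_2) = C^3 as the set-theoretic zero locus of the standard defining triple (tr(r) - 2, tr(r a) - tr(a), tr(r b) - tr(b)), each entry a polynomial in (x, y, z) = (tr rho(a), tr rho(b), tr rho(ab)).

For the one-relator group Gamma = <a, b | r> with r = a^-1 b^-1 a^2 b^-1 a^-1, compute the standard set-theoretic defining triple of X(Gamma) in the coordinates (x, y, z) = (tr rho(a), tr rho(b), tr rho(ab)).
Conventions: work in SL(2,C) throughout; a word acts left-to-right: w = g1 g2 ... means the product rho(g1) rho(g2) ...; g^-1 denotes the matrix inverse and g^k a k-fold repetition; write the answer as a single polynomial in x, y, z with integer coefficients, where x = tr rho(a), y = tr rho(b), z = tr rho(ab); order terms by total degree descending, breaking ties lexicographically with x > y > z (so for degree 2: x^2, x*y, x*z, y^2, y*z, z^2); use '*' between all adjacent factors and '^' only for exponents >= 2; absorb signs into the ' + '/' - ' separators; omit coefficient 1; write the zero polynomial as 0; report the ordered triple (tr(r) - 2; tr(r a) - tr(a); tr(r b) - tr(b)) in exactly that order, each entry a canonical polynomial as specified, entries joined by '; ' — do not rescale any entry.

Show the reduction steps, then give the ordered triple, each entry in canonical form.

tr(a^2) = tr(a) * tr(a) - tr(1) = x^2 - 2
tr(a^2 b) = tr(a) * tr(b a) - tr(b) = x*z - y
tr(b^-1 a^2) = tr(a^2) * tr(b) - tr(a^2 b) = x^2*y - x*z - y
tr(b^-1 a^2 b^-1) = tr(b^-1 a^2) * tr(b) - tr(b^-1 a^2 b) = x^2*y^2 - x*y*z - x^2 - y^2 + 2
tr(a^3) = tr(a) * tr(a^2) - tr(a) = x^3 - 3*x
tr(a^3 b) = tr(a) * tr(b a^2) - tr(b a) = x^2*z - x*y - z
tr(a^2 b^-1 a) = tr(a^3) * tr(b) - tr(a^3 b) = x^3*y - x^2*z - 2*x*y + z
tr(b a b a) = tr(b a) * tr(b a) - tr(1)   [split at repeated b] = z^2 - 2
tr(b a b) = tr(b) * tr(a b) - tr(a) = y*z - x
tr(a b a^2 b) = tr(a) * tr(b a b a) - tr(b a b) = x*z^2 - y*z - x
tr(a^2 b^-1 a b) = tr(a b a^2) * tr(b) - tr(a b a^2 b) = x^2*y*z - x*y^2 - x*z^2 + x
tr(b^-1 a^2 b^-1 a) = tr(a^2 b^-1 a) * tr(b) - tr(a^2 b^-1 a b) = x^3*y^2 - 2*x^2*y*z - x*y^2 + x*z^2 + y*z - x
tr(b^-1 a^2 b^-1 a^-1) = tr(b^-1 a^2 b^-1) * tr(a) - tr(b^-1 a^2 b^-1 a) = x^2*y*z - x^3 - x*z^2 - y*z + 3*x
tr(a^-1 b^-1 a^2 b^-1 a^-1) = tr(b^-1 a^2 b^-1 a^-1) * tr(a) - tr(b^-1 a^2 b^-1) = x^3*y*z - x^4 - x^2*y^2 - x^2*z^2 + 4*x^2 + y^2 - 2
tr(b^-1 a b a) = tr(a b a) * tr(b) - tr(a b a b)   [inverse elimination on b] = x*y*z - y^2 - z^2 + 2
tr(b a^-1 b^-1 a) = tr(b^-1 a b) * tr(a) - tr(b^-1 a b a)   [inverse elimination on a] = -x*y*z + x^2 + y^2 + z^2 - 2
tr(a b a^-1 b) = tr(b a b) * tr(a) - tr(b a b a)   [inverse elimination on a] = x*y*z - x^2 - z^2 + 2
tr(b^2) = tr(b) * tr(b) - tr(1)   [square of b] = y^2 - 2
tr(b a^2 b) = tr(a) * tr(b^2 a) - tr(b^2)   [square of a] = x*y*z - x^2 - y^2 + 2
tr(b a^2 b^2) = tr(b) * tr(b a^2 b) - tr(b a^2)   [square of b] = x*y^2*z - x^2*y - y^3 - x*z + 3*y
tr(b^2 a b a) = tr(b) * tr(a b a b) - tr(a b a)   [square of b] = y*z^2 - x*z - y
tr(b^2 a b) = tr(b) * tr(b a b) - tr(b a)   [square of b] = y^2*z - x*y - z
tr(b a^2 b^2 a) = tr(a) * tr(b^2 a b a) - tr(b^2 a b)   [square of a] = x*y*z^2 - x^2*z - y^2*z + z
tr(b a^-1 b a^2 b) = tr(b a^2 b^2) * tr(a) - tr(b a^2 b^2 a)   [inverse elimination on a] = x^2*y^2*z - x^3*y - x*y^3 - x*y*z^2 + y^2*z + 3*x*y - z
tr(b a^2 b a b) = tr(a) * tr(b a b^2 a) - tr(b a b^2)   [square of a] = x*y*z^2 - x^2*z - y^2*z + z
tr(b a b a b a) = tr(b a b a) * tr(b a) - tr(a b)   [split at a repeated b] = z^3 - 3*z
tr(b a^2 b a b a) = tr(a) * tr(b a b a b a) - tr(b a b a b)   [square of a] = x*z^3 - y*z^2 - 2*x*z + y
tr(b a^-1 b a^2 b a) = tr(b a^2 b a b) * tr(a) - tr(b a^2 b a b a)   [inverse elimination on a] = x^2*y*z^2 - x^3*z - x*y^2*z - x*z^3 + y*z^2 + 3*x*z - y
tr(a^2 b a^-1 b a^-1 b) = tr(b a^-1 b a^2 b) * tr(a) - tr(b a^-1 b a^2 b a)   [inverse elimination on a] = x^3*y^2*z - x^4*y - x^2*y^3 - 2*x^2*y*z^2 + x^3*z + 2*x*y^2*z + x*z^3 + 3*x^2*y - y*z^2 - 4*x*z + y
tr(a^-1 b a^-1 b^-1 a^2 b) = tr(a^2 b a^-1 b a^-1) * tr(b) - tr(a^2 b a^-1 b a^-1 b)   [inverse elimination on b] = -x^3*y^2*z + x^4*y + x^2*y^3 + 2*x^2*y*z^2 - x^3*z - x*y^2*z - x*z^3 - 4*x^2*y + 4*x*z + y
tr(a^-1 b^-1 a^2 b^-1 a^-1 b) = tr(a^-1 b a^-1 b^-1 a^2) * tr(b) - tr(a^-1 b a^-1 b^-1 a^2 b)   [inverse elimination on b] = x^3*y^2*z - x^4*y - x^2*y^3 - 2*x^2*y*z^2 + x^3*z + x*z^3 + 5*x^2*y + y^3 + y*z^2 - 4*x*z - 3*y
assemble the triple (tr(r) - 2; tr(r a) - x; tr(r b) - y)

x^3*y*z - x^4 - x^2*y^2 - x^2*z^2 + 4*x^2 + y^2 - 4; x^2*y*z - x^3 - x*z^2 - y*z + 2*x; x^3*y^2*z - x^4*y - x^2*y^3 - 2*x^2*y*z^2 + x^3*z + x*z^3 + 5*x^2*y + y^3 + y*z^2 - 4*x*z - 4*y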